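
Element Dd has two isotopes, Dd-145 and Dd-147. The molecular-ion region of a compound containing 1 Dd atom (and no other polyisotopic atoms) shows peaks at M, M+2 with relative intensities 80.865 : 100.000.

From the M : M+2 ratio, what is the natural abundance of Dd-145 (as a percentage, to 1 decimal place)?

44.7%

If p is the fraction of Dd that is Dd-145, then I(M+2)/I(M) = [C(1,1)·p^0·(1−p)] / p^1 = 1·(1−p)/p = 100.000/80.865 = 1.2366
(1−p)/p = 1.2366/1 = 1.2366  ⇒  p = 1/(1 + 1.2366) = 0.4471
Dd-145: 44.7%, Dd-147: 55.3%.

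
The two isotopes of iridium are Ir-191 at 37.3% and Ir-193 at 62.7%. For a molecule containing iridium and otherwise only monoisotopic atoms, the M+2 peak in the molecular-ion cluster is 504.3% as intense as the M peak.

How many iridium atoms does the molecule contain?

The M+2/M ratio from n Ir atoms is n · q/p = n · 0.627/0.373.
n = 5.043 × 0.373/0.627 = 3.00 ≈ 3

3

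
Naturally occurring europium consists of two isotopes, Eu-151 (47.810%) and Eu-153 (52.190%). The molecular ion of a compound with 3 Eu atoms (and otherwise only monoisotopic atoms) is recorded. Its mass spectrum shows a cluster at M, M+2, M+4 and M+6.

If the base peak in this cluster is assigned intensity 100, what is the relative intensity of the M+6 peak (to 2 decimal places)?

36.39

(0.47810 + 0.52190)^3 gives M 0.1093, M+2 0.3579, M+4 0.3907, M+6 0.1422; the largest is M+4.
P(M+4) = C(3,2) × 0.47810^1 × 0.52190^2 = 3 × 0.4781 × 0.27237961 = 0.390674 (base)
P(M+6) = C(3,3) × 0.47810^0 × 0.52190^3 = 1 × 1.0000 × 0.14215492 = 0.142155
Relative intensity = 0.142155 / 0.390674 × 100 = 36.39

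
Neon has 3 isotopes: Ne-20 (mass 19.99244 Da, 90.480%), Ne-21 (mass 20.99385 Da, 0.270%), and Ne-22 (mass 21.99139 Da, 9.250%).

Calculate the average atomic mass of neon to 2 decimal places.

20.18 Da

Weight each isotope mass by its fractional abundance: 0.90480 × 19.99244 + 0.00270 × 20.99385 + 0.09250 × 21.99139
= 18.089160 + 0.056683 + 2.034204 = 20.180047 Da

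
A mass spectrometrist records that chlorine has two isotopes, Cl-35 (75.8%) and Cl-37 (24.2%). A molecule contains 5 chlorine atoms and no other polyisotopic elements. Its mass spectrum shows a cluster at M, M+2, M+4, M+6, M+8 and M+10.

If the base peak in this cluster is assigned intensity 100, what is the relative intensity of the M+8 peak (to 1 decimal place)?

Binomial terms of (0.758 + 0.242)^5: M 0.2502, M+2 0.3994, M+4 0.2551, M+6 0.0814, M+8 0.0130, M+10 0.0008 → M+2 is the base peak.
P(M+2) = C(5,1) × 0.758^4 × 0.242^1 = 5 × 0.33012379 × 0.2420 = 0.399450 (base)
P(M+8) = C(5,4) × 0.758^1 × 0.242^4 = 5 × 0.7580 × 0.00342974 = 0.012999
Relative intensity = 0.012999 / 0.399450 × 100 = 3.3

3.3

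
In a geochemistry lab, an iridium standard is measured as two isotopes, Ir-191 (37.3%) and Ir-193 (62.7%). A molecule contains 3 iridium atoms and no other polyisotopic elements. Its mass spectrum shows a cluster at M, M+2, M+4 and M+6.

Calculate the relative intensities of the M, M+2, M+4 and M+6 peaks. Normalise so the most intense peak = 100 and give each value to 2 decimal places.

11.80 : 59.49 : 100.00 : 56.03

Each Ir atom is independently Ir-191 (p = 0.373) or Ir-193 (q = 0.627); the cluster is the binomial expansion (p + q)^3.
P(M) = 0.373^3 = 0.051895
P(M+2) = 3 × 0.373^2 × 0.627^1 = 0.261702
P(M+4) = 3 × 0.373^1 × 0.627^2 = 0.439911
P(M+6) = 0.627^3 = 0.246492
The M+4 peak is largest (0.439911); scaling to 100 gives 11.80 : 59.49 : 100.00 : 56.03.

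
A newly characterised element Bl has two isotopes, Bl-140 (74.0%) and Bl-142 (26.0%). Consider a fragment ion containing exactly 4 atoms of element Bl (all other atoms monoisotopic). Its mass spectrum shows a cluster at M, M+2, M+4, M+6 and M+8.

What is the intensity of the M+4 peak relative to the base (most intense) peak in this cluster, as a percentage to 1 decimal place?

52.7%

Binomial terms of (0.740 + 0.260)^4: M 0.2999, M+2 0.4214, M+4 0.2221, M+6 0.0520, M+8 0.0046 → M+2 is the base peak.
P(M+2) = C(4,1) × 0.740^3 × 0.260^1 = 4 × 0.405224 × 0.2600 = 0.421433 (base)
P(M+4) = C(4,2) × 0.740^2 × 0.260^2 = 6 × 0.5476 × 0.0676 = 0.222107
Relative intensity = 0.222107 / 0.421433 × 100 = 52.7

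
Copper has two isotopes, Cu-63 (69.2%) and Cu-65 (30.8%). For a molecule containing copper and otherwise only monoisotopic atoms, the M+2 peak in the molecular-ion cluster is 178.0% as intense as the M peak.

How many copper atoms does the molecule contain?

4

The M+2/M ratio from n Cu atoms is n · q/p = n · 0.308/0.692.
n = 1.780 × 0.692/0.308 = 4.00 ≈ 4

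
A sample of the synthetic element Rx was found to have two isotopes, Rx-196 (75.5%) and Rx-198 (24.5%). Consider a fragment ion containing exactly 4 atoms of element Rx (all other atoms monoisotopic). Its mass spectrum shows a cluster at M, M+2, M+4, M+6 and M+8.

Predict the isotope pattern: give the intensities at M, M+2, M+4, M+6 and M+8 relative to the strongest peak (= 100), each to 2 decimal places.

77.04 : 100.00 : 48.68 : 10.53 : 0.85

The 4 Rx atoms are independent, so intensities follow the terms of (0.755 + 0.245)^4.
P(M) = 0.755^4 = 0.324929
P(M+2) = 4 × 0.755^3 × 0.245^1 = 0.421761
P(M+4) = 6 × 0.755^2 × 0.245^2 = 0.205295
P(M+6) = 4 × 0.755^1 × 0.245^3 = 0.044412
P(M+8) = 0.245^4 = 0.003603
The M+2 peak is largest (0.421761); scaling to 100 gives 77.04 : 100.00 : 48.68 : 10.53 : 0.85.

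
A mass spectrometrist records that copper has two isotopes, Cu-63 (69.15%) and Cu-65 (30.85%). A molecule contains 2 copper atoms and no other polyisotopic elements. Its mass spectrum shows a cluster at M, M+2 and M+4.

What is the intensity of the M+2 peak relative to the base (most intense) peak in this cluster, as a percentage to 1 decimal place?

89.2%

(0.6915 + 0.3085)^2 gives M 0.4782, M+2 0.4267, M+4 0.0952; the largest is M.
P(M) = C(2,0) × 0.6915^2 × 0.3085^0 = 1 × 0.47817225 × 1.0000 = 0.478172 (base)
P(M+2) = C(2,1) × 0.6915^1 × 0.3085^1 = 2 × 0.6915 × 0.3085 = 0.426656
Relative intensity = 0.426656 / 0.478172 × 100 = 89.2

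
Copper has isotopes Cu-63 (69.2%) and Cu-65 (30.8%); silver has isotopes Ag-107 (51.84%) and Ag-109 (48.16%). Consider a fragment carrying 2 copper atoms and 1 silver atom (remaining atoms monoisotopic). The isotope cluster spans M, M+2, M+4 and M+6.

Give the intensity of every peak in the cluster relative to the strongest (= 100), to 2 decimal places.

54.97 : 100.00 : 56.35 : 10.12

Copper pattern (n=2): 0.478864 : 0.426272 : 0.094864
Silver pattern (n=1): 0.5184 : 0.4816
Convolve the two distributions (both contribute in 2-u steps):
  M: 0.478864×0.5184 = 0.248243
  M+2: 0.478864×0.4816 + 0.426272×0.5184 = 0.451600
  M+4: 0.426272×0.4816 + 0.094864×0.5184 = 0.254470
  M+6: 0.094864×0.4816 = 0.045687
Scale to base peak (0.451600) = 100: 54.97 : 100.00 : 56.35 : 10.12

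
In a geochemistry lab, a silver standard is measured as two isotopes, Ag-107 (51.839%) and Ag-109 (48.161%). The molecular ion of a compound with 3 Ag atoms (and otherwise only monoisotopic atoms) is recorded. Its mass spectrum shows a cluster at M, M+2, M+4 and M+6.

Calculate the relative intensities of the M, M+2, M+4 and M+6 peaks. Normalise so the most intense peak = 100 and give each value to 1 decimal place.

35.9 : 100.0 : 92.9 : 28.8

The 3 Ag atoms are independent, so intensities follow the terms of (0.51839 + 0.48161)^3.
P(M) = 0.51839^3 = 0.139306
P(M+2) = 3 × 0.51839^2 × 0.48161^1 = 0.388267
P(M+4) = 3 × 0.51839^1 × 0.48161^2 = 0.360719
P(M+6) = 0.48161^3 = 0.111709
The M+2 peak is largest (0.388267); scaling to 100 gives 35.9 : 100.0 : 92.9 : 28.8.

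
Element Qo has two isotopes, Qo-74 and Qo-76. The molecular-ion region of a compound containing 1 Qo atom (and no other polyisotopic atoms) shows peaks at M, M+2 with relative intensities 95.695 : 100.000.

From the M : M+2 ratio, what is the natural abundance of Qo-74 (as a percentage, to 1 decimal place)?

Write p for the Qo-74 fraction. I(M+2)/I(M) = [C(1,1)·p^0·(1−p)] / p^1 = 1·(1−p)/p = 100.000/95.695 = 1.0450
(1−p)/p = 1.0450/1 = 1.0450  ⇒  p = 1/(1 + 1.0450) = 0.4890
Qo-74: 48.9%, Qo-76: 51.1%.

48.9%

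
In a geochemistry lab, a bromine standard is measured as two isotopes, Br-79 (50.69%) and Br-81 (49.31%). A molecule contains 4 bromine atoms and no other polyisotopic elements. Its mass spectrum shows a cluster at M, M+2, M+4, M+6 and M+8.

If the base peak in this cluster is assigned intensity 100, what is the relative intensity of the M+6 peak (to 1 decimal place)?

(0.5069 + 0.4931)^4 gives M 0.0660, M+2 0.2569, M+4 0.3749, M+6 0.2431, M+8 0.0591; the largest is M+4.
P(M+4) = C(4,2) × 0.5069^2 × 0.4931^2 = 6 × 0.25694761 × 0.24314761 = 0.374857 (base)
P(M+6) = C(4,3) × 0.5069^1 × 0.4931^3 = 4 × 0.5069 × 0.11989609 = 0.243101
Relative intensity = 0.243101 / 0.374857 × 100 = 64.9

64.9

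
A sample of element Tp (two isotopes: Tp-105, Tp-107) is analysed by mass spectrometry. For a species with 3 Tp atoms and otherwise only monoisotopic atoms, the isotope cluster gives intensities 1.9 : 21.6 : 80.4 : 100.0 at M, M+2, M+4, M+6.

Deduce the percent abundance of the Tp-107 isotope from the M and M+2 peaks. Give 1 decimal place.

If p is the fraction of Tp that is Tp-105, then I(M+2)/I(M) = [C(3,1)·p^2·(1−p)] / p^3 = 3·(1−p)/p = 21.6/1.9 = 11.3684
(1−p)/p = 11.3684/3 = 3.7895  ⇒  p = 1/(1 + 3.7895) = 0.2088
Tp-105: 20.9%, Tp-107: 79.1%.

79.1%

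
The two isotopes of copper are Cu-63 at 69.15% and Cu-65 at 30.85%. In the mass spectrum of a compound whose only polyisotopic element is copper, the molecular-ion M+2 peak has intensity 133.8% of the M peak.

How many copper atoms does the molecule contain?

The M+2/M ratio from n Cu atoms is n · q/p = n · 0.3085/0.6915.
n = 1.338 × 0.6915/0.3085 = 3.00 ≈ 3

3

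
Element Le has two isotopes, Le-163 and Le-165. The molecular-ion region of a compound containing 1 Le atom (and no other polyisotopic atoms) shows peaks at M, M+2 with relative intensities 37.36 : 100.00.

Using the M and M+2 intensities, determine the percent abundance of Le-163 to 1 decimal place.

Write p for the Le-163 fraction. I(M+2)/I(M) = [C(1,1)·p^0·(1−p)] / p^1 = 1·(1−p)/p = 100.00/37.36 = 2.6767
(1−p)/p = 2.6767/1 = 2.6767  ⇒  p = 1/(1 + 2.6767) = 0.2720
Le-163: 27.2%, Le-165: 72.8%.

27.2%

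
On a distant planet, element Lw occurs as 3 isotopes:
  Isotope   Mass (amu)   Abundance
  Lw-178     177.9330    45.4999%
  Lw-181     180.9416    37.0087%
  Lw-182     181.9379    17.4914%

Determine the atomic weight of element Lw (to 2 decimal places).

179.75 amu

Weight each isotope mass by its fractional abundance: 0.454999 × 177.9330 + 0.370087 × 180.9416 + 0.174914 × 181.9379
= 80.95934 + 66.96413 + 31.82349 = 179.74696 amu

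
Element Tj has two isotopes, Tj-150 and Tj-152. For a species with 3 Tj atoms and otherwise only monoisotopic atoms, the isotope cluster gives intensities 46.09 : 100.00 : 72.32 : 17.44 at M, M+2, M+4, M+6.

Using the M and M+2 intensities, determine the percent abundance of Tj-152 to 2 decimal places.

41.97%

Write p for the Tj-150 fraction. I(M+2)/I(M) = [C(3,1)·p^2·(1−p)] / p^3 = 3·(1−p)/p = 100.00/46.09 = 2.1697
(1−p)/p = 2.1697/3 = 0.7232  ⇒  p = 1/(1 + 0.7232) = 0.5803
Tj-150: 58.03%, Tj-152: 41.97%.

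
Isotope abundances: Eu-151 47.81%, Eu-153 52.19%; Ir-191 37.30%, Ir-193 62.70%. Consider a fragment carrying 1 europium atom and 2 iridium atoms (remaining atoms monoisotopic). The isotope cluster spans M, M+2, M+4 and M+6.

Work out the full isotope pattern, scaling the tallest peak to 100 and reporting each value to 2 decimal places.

Europium pattern (n=1): 0.4781 : 0.5219
Iridium pattern (n=2): 0.139129 : 0.467742 : 0.393129
Convolve the two distributions (both contribute in 2-u steps):
  M: 0.4781×0.139129 = 0.066518
  M+2: 0.4781×0.467742 + 0.5219×0.139129 = 0.296239
  M+4: 0.4781×0.393129 + 0.5219×0.467742 = 0.432070
  M+6: 0.5219×0.393129 = 0.205174
Scale to base peak (0.432070) = 100: 15.40 : 68.56 : 100.00 : 47.49

15.40 : 68.56 : 100.00 : 47.49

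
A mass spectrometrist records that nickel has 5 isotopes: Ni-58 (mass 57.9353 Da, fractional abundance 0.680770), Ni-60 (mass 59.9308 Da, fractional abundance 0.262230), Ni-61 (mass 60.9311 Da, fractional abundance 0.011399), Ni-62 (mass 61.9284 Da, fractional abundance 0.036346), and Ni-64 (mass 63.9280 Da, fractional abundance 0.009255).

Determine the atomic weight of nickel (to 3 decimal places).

Ar = Σ fᵢ·mᵢ = 0.680770 × 57.9353 + 0.262230 × 59.9308 + 0.011399 × 60.9311 + 0.036346 × 61.9284 + 0.009255 × 63.9280
= 39.44061 + 15.71565 + 0.69455 + 2.25085 + 0.59165 = 58.69331 Da

58.693 Da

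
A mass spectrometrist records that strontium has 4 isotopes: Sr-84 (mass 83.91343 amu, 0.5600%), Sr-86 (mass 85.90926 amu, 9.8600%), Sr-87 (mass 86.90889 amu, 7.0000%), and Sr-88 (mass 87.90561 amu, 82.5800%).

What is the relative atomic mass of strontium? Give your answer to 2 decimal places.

87.62 amu

The abundance-weighted mean is 0.005600 × 83.91343 + 0.098600 × 85.90926 + 0.070000 × 86.90889 + 0.825800 × 87.90561
= 0.469915 + 8.470653 + 6.083622 + 72.592453 = 87.616643 amu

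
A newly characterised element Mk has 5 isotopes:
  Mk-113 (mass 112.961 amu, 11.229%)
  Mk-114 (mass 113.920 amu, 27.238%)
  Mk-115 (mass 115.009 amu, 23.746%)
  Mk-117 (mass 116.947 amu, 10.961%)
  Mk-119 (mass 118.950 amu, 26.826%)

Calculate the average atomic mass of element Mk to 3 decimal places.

Average mass = Σ (abundance × isotope mass) = 0.11229 × 112.961 + 0.27238 × 113.920 + 0.23746 × 115.009 + 0.10961 × 116.947 + 0.26826 × 118.950
= 12.6844 + 31.0295 + 27.3100 + 12.8186 + 31.9095 = 115.7520 amu

115.752 amu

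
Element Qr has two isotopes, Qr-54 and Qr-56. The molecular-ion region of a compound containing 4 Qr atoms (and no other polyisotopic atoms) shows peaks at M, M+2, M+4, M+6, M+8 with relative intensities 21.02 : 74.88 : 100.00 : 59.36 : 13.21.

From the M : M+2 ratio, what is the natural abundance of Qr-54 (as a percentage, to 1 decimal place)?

If p is the fraction of Qr that is Qr-54, then I(M+2)/I(M) = [C(4,1)·p^3·(1−p)] / p^4 = 4·(1−p)/p = 74.88/21.02 = 3.5623
(1−p)/p = 3.5623/4 = 0.8906  ⇒  p = 1/(1 + 0.8906) = 0.5289
Qr-54: 52.9%, Qr-56: 47.1%.

52.9%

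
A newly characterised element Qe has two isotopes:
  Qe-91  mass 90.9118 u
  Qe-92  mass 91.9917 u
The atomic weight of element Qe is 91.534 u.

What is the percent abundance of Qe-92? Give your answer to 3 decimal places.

Let x be the fractional abundance of Qe-91; then Qe-92 has abundance 1 − x.
90.9118·x + 91.9917·(1 − x) = 91.534
(90.9118 − 91.9917)·x = 91.534 − 91.9917
x = -0.4577 / -1.0799 = 0.42384 → 42.384% Qe-91, 57.616% Qe-92.

57.616%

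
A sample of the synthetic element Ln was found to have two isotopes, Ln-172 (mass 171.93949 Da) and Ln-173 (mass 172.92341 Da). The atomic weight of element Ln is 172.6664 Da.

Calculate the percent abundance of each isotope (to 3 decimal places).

Writing the weighted mean with unknown fraction x of Ln-172:
171.93949·x + 172.92341·(1 − x) = 172.6664
(171.93949 − 172.92341)·x = 172.6664 − 172.92341
x = -0.25701 / -0.98392 = 0.26121 → 26.121% Ln-172, 73.879% Ln-173.

Ln-172: 26.121%, Ln-173: 73.879%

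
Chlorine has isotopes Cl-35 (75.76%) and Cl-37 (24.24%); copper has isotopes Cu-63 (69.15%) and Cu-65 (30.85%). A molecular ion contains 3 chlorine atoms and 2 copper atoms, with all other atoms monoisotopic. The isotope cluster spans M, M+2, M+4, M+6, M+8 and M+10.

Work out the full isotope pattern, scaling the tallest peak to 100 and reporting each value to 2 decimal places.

Chlorine pattern (n=3): 0.4348304 : 0.41738208 : 0.13354464 : 0.01424288
Copper pattern (n=2): 0.47817225 : 0.4266555 : 0.09517225
Convolve the two distributions (both contribute in 2-u steps):
  M: 0.4348304×0.47817225 = 0.207924
  M+2: 0.4348304×0.4266555 + 0.41738208×0.47817225 = 0.385103
  M+4: 0.4348304×0.09517225 + 0.41738208×0.4266555 + 0.13354464×0.47817225 = 0.283319
  M+6: 0.41738208×0.09517225 + 0.13354464×0.4266555 + 0.01424288×0.47817225 = 0.103511
  M+8: 0.13354464×0.09517225 + 0.01424288×0.4266555 = 0.018787
  M+10: 0.01424288×0.09517225 = 0.001356
Scale to base peak (0.385103) = 100: 53.99 : 100.00 : 73.57 : 26.88 : 4.88 : 0.35

53.99 : 100.00 : 73.57 : 26.88 : 4.88 : 0.35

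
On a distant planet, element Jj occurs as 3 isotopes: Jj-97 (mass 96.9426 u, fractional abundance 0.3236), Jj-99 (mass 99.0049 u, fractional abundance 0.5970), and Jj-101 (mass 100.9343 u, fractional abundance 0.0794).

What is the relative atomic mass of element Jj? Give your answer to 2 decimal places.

98.49 u

Weight each isotope mass by its fractional abundance: 0.3236 × 96.9426 + 0.5970 × 99.0049 + 0.0794 × 100.9343
= 31.37063 + 59.10593 + 8.01418 = 98.49074 u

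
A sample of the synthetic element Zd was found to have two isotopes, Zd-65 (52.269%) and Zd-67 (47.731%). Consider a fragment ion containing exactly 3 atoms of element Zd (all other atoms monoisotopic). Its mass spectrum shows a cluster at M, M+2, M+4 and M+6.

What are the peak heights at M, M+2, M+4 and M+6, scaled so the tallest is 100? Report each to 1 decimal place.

Each Zd atom is independently Zd-65 (p = 0.52269) or Zd-67 (q = 0.47731); the cluster is the binomial expansion (p + q)^3.
P(M) = 0.52269^3 = 0.142801
P(M+2) = 3 × 0.52269^2 × 0.47731^1 = 0.391210
P(M+4) = 3 × 0.52269^1 × 0.47731^2 = 0.357245
P(M+6) = 0.47731^3 = 0.108743
The M+2 peak is largest (0.391210); scaling to 100 gives 36.5 : 100.0 : 91.3 : 27.8.

36.5 : 100.0 : 91.3 : 27.8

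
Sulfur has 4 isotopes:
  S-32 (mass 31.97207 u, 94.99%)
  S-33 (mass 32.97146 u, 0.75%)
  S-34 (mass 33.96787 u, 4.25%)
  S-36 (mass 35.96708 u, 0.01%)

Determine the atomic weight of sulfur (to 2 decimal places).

32.06 u

Weight each isotope mass by its fractional abundance: 0.9499 × 31.97207 + 0.0075 × 32.97146 + 0.0425 × 33.96787 + 0.0001 × 35.96708
= 30.370269 + 0.247286 + 1.443634 + 0.003597 = 32.064786 u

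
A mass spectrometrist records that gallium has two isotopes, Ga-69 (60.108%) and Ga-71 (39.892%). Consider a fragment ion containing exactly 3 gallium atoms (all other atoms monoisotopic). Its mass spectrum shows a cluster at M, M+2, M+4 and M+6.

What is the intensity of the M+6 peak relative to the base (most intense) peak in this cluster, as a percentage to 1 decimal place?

14.7%

Term probabilities: M 0.2172, M+2 0.4324, M+4 0.2870, M+6 0.0635. Base peak = M+2.
P(M+2) = C(3,1) × 0.60108^2 × 0.39892^1 = 3 × 0.36129717 × 0.39892 = 0.432386 (base)
P(M+6) = C(3,3) × 0.60108^0 × 0.39892^3 = 1 × 1.0000 × 0.063483 = 0.063483
Relative intensity = 0.063483 / 0.432386 × 100 = 14.7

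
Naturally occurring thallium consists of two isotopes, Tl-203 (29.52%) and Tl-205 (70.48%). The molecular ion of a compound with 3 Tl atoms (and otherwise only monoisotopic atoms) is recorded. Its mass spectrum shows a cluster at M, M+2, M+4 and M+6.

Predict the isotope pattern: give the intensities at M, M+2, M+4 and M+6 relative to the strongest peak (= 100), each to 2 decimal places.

Each Tl atom is independently Tl-203 (p = 0.2952) or Tl-205 (q = 0.7048); the cluster is the binomial expansion (p + q)^3.
P(M) = 0.2952^3 = 0.025725
P(M+2) = 3 × 0.2952^2 × 0.7048^1 = 0.184255
P(M+4) = 3 × 0.2952^1 × 0.7048^2 = 0.439916
P(M+6) = 0.7048^3 = 0.350104
The M+4 peak is largest (0.439916); scaling to 100 gives 5.85 : 41.88 : 100.00 : 79.58.

5.85 : 41.88 : 100.00 : 79.58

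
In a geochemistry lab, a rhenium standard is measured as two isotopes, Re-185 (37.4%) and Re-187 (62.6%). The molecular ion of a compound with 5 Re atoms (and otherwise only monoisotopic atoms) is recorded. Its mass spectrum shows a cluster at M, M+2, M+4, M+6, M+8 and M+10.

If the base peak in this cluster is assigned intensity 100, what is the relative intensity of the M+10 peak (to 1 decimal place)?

28.0

Binomial terms of (0.374 + 0.626)^5: M 0.0073, M+2 0.0612, M+4 0.2050, M+6 0.3431, M+8 0.2872, M+10 0.0961 → M+6 is the base peak.
P(M+6) = C(5,3) × 0.374^2 × 0.626^3 = 10 × 0.139876 × 0.24531438 = 0.343136 (base)
P(M+10) = C(5,5) × 0.374^0 × 0.626^5 = 1 × 1.0000 × 0.09613282 = 0.096133
Relative intensity = 0.096133 / 0.343136 × 100 = 28.0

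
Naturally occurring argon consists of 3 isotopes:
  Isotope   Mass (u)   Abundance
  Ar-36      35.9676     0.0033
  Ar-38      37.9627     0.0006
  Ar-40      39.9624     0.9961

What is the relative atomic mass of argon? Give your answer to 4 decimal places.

39.9480 u

Ar = Σ fᵢ·mᵢ = 0.0033 × 35.9676 + 0.0006 × 37.9627 + 0.9961 × 39.9624
= 0.11869 + 0.02278 + 39.80655 = 39.94802 u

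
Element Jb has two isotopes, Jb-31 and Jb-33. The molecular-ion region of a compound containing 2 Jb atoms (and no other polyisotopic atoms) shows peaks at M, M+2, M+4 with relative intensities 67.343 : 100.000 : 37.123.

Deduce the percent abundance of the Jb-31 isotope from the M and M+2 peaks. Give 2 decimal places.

57.39%

Let p = fractional abundance of Jb-31. I(M+2)/I(M) = [C(2,1)·p^1·(1−p)] / p^2 = 2·(1−p)/p = 100.000/67.343 = 1.4849
(1−p)/p = 1.4849/2 = 0.7425  ⇒  p = 1/(1 + 0.7425) = 0.5739
Jb-31: 57.39%, Jb-33: 42.61%.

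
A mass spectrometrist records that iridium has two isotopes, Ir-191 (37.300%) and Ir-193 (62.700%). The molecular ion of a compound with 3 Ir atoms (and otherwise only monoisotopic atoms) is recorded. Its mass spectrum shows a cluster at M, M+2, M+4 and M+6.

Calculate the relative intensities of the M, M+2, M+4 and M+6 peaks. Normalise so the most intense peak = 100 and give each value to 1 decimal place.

Each Ir atom is independently Ir-191 (p = 0.37300) or Ir-193 (q = 0.62700); the cluster is the binomial expansion (p + q)^3.
P(M) = 0.37300^3 = 0.051895
P(M+2) = 3 × 0.37300^2 × 0.62700^1 = 0.261702
P(M+4) = 3 × 0.37300^1 × 0.62700^2 = 0.439911
P(M+6) = 0.62700^3 = 0.246492
The M+4 peak is largest (0.439911); scaling to 100 gives 11.8 : 59.5 : 100.0 : 56.0.

11.8 : 59.5 : 100.0 : 56.0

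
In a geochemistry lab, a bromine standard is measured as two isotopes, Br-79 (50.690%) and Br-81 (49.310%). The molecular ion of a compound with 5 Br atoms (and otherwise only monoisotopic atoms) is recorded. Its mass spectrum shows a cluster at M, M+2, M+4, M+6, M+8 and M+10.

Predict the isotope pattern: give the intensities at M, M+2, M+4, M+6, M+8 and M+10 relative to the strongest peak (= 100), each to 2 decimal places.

10.57 : 51.40 : 100.00 : 97.28 : 47.31 : 9.21

The 5 Br atoms are independent, so intensities follow the terms of (0.50690 + 0.49310)^5.
P(M) = 0.50690^5 = 0.033467
P(M+2) = 5 × 0.50690^4 × 0.49310^1 = 0.162777
P(M+4) = 10 × 0.50690^3 × 0.49310^2 = 0.316692
P(M+6) = 10 × 0.50690^2 × 0.49310^3 = 0.308070
P(M+8) = 5 × 0.50690^1 × 0.49310^4 = 0.149842
P(M+10) = 0.49310^5 = 0.029152
The M+4 peak is largest (0.316692); scaling to 100 gives 10.57 : 51.40 : 100.00 : 97.28 : 47.31 : 9.21.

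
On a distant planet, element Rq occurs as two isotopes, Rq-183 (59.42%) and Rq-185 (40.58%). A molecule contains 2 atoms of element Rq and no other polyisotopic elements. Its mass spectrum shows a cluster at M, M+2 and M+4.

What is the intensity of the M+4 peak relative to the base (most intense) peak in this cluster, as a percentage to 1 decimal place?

34.1%

Binomial terms of (0.5942 + 0.4058)^2: M 0.3531, M+2 0.4823, M+4 0.1647 → M+2 is the base peak.
P(M+2) = C(2,1) × 0.5942^1 × 0.4058^1 = 2 × 0.5942 × 0.4058 = 0.482253 (base)
P(M+4) = C(2,2) × 0.5942^0 × 0.4058^2 = 1 × 1.0000 × 0.16467364 = 0.164674
Relative intensity = 0.164674 / 0.482253 × 100 = 34.1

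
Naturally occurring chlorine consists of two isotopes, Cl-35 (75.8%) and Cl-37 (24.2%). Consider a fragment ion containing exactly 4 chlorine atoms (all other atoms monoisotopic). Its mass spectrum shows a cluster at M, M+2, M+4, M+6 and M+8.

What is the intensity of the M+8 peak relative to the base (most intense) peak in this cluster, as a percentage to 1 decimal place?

Term probabilities: M 0.3301, M+2 0.4216, M+4 0.2019, M+6 0.0430, M+8 0.0034. Base peak = M+2.
P(M+2) = C(4,1) × 0.758^3 × 0.242^1 = 4 × 0.43551951 × 0.2420 = 0.421583 (base)
P(M+8) = C(4,4) × 0.758^0 × 0.242^4 = 1 × 1.0000 × 0.00342974 = 0.003430
Relative intensity = 0.003430 / 0.421583 × 100 = 0.8

0.8%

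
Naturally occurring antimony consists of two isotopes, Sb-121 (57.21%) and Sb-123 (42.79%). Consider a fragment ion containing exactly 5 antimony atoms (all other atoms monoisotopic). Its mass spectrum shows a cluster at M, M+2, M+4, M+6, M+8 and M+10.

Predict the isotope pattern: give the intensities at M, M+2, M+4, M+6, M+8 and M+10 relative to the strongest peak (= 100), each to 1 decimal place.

The 5 Sb atoms are independent, so intensities follow the terms of (0.5721 + 0.4279)^5.
P(M) = 0.5721^5 = 0.061286
P(M+2) = 5 × 0.5721^4 × 0.4279^1 = 0.229192
P(M+4) = 10 × 0.5721^3 × 0.4279^2 = 0.342847
P(M+6) = 10 × 0.5721^2 × 0.4279^3 = 0.256431
P(M+8) = 5 × 0.5721^1 × 0.4279^4 = 0.095898
P(M+10) = 0.4279^5 = 0.014345
The M+4 peak is largest (0.342847); scaling to 100 gives 17.9 : 66.8 : 100.0 : 74.8 : 28.0 : 4.2.

17.9 : 66.8 : 100.0 : 74.8 : 28.0 : 4.2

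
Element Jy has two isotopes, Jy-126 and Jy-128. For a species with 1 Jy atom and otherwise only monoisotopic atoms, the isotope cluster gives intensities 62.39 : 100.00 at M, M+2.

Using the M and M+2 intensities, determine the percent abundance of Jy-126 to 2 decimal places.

38.42%

Write p for the Jy-126 fraction. I(M+2)/I(M) = [C(1,1)·p^0·(1−p)] / p^1 = 1·(1−p)/p = 100.00/62.39 = 1.6028
(1−p)/p = 1.6028/1 = 1.6028  ⇒  p = 1/(1 + 1.6028) = 0.3842
Jy-126: 38.42%, Jy-128: 61.58%.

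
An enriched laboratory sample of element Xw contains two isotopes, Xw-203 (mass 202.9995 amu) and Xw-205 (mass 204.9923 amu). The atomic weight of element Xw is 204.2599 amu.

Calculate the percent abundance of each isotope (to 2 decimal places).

Xw-203: 36.75%, Xw-205: 63.25%

With x = fraction of Xw-203 (so Xw-205 is 1 − x):
202.9995·x + 204.9923·(1 − x) = 204.2599
(202.9995 − 204.9923)·x = 204.2599 − 204.9923
x = -0.7324 / -1.9928 = 0.36752 → 36.75% Xw-203, 63.25% Xw-205.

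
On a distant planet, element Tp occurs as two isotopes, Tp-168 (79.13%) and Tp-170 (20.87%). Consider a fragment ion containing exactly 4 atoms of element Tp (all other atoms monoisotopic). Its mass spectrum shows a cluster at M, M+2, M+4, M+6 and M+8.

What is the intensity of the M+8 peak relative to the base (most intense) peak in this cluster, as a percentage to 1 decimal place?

0.5%

Binomial terms of (0.7913 + 0.2087)^4: M 0.3921, M+2 0.4136, M+4 0.1636, M+6 0.0288, M+8 0.0019 → M+2 is the base peak.
P(M+2) = C(4,1) × 0.7913^3 × 0.2087^1 = 4 × 0.495477 × 0.2087 = 0.413624 (base)
P(M+8) = C(4,4) × 0.7913^0 × 0.2087^4 = 1 × 1.0000 × 0.0018971 = 0.001897
Relative intensity = 0.001897 / 0.413624 × 100 = 0.5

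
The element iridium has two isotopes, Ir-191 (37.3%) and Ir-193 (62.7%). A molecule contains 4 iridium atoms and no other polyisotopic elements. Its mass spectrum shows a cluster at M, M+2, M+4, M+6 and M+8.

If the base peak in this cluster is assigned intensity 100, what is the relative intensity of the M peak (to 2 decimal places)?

Term probabilities: M 0.0194, M+2 0.1302, M+4 0.3282, M+6 0.3678, M+8 0.1546. Base peak = M+6.
P(M+6) = C(4,3) × 0.373^1 × 0.627^3 = 4 × 0.3730 × 0.24649188 = 0.367766 (base)
P(M) = C(4,0) × 0.373^4 × 0.627^0 = 1 × 0.01935688 × 1.0000 = 0.019357
Relative intensity = 0.019357 / 0.367766 × 100 = 5.26

5.26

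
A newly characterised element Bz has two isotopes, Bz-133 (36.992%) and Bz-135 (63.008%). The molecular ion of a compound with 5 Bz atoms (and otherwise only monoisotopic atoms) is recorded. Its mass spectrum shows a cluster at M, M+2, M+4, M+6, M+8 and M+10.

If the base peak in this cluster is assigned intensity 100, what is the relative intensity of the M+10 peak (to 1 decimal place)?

29.0

Term probabilities: M 0.0069, M+2 0.0590, M+4 0.2010, M+6 0.3423, M+8 0.2915, M+10 0.0993. Base peak = M+6.
P(M+6) = C(5,3) × 0.36992^2 × 0.63008^3 = 10 × 0.13684081 × 0.25014227 = 0.342297 (base)
P(M+10) = C(5,5) × 0.36992^0 × 0.63008^5 = 1 × 1.0000 × 0.09930668 = 0.099307
Relative intensity = 0.099307 / 0.342297 × 100 = 29.0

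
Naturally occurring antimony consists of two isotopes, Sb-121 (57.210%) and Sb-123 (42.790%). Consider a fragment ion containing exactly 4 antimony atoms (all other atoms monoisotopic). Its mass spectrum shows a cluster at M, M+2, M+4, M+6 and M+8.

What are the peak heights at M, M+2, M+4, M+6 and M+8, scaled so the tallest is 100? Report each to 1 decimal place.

29.8 : 89.1 : 100.0 : 49.9 : 9.3

Expanding (0.57210 + 0.42790)^4:
P(M) = 0.57210^4 = 0.107124
P(M+2) = 4 × 0.57210^3 × 0.42790^1 = 0.320493
P(M+4) = 6 × 0.57210^2 × 0.42790^2 = 0.359567
P(M+6) = 4 × 0.57210^1 × 0.42790^3 = 0.179291
P(M+8) = 0.42790^4 = 0.033525
The M+4 peak is largest (0.359567); scaling to 100 gives 29.8 : 89.1 : 100.0 : 49.9 : 9.3.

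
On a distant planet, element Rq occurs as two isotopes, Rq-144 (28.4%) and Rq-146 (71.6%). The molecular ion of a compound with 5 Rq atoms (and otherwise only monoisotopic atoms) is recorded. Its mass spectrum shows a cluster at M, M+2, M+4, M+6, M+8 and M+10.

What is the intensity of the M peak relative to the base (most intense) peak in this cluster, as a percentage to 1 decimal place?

0.5%

Term probabilities: M 0.0018, M+2 0.0233, M+4 0.1174, M+6 0.2961, M+8 0.3732, M+10 0.1882. Base peak = M+8.
P(M+8) = C(5,4) × 0.284^1 × 0.716^4 = 5 × 0.2840 × 0.26281617 = 0.373199 (base)
P(M) = C(5,0) × 0.284^5 × 0.716^0 = 1 × 0.00184753 × 1.0000 = 0.001848
Relative intensity = 0.001848 / 0.373199 × 100 = 0.5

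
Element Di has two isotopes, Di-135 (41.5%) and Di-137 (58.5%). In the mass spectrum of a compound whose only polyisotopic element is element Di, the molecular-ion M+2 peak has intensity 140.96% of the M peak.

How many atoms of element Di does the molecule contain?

1

The M+2/M ratio from n Di atoms is n · q/p = n · 0.585/0.415.
n = 1.4096 × 0.415/0.585 = 1.00 ≈ 1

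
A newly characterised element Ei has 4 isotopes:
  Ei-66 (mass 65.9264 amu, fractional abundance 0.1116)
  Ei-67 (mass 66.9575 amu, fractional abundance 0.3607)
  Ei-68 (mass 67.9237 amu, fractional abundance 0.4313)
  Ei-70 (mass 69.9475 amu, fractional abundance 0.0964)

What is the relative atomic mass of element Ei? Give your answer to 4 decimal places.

Weight each isotope mass by its fractional abundance: 0.1116 × 65.9264 + 0.3607 × 66.9575 + 0.4313 × 67.9237 + 0.0964 × 69.9475
= 7.35739 + 24.15157 + 29.29549 + 6.74294 = 67.54739 amu

67.5474 amu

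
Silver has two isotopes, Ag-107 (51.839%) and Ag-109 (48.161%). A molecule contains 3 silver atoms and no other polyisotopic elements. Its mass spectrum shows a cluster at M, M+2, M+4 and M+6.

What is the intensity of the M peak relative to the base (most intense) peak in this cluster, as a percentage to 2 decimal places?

Binomial terms of (0.51839 + 0.48161)^3: M 0.1393, M+2 0.3883, M+4 0.3607, M+6 0.1117 → M+2 is the base peak.
P(M+2) = C(3,1) × 0.51839^2 × 0.48161^1 = 3 × 0.26872819 × 0.48161 = 0.388267 (base)
P(M) = C(3,0) × 0.51839^3 × 0.48161^0 = 1 × 0.13930601 × 1.0000 = 0.139306
Relative intensity = 0.139306 / 0.388267 × 100 = 35.88

35.88%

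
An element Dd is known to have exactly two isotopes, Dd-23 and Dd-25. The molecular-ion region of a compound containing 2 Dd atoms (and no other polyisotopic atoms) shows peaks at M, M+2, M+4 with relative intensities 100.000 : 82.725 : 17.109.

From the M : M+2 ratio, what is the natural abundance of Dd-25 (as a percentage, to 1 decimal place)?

29.3%

Write p for the Dd-23 fraction. I(M+2)/I(M) = [C(2,1)·p^1·(1−p)] / p^2 = 2·(1−p)/p = 82.725/100.000 = 0.8272
(1−p)/p = 0.8272/2 = 0.4136  ⇒  p = 1/(1 + 0.4136) = 0.7074
Dd-23: 70.7%, Dd-25: 29.3%.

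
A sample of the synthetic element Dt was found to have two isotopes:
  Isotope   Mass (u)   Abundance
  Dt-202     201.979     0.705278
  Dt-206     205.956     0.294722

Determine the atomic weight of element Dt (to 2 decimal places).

Weight each isotope mass by its fractional abundance: 0.705278 × 201.979 + 0.294722 × 205.956
= 142.4513 + 60.6998 = 203.1511 u

203.15 u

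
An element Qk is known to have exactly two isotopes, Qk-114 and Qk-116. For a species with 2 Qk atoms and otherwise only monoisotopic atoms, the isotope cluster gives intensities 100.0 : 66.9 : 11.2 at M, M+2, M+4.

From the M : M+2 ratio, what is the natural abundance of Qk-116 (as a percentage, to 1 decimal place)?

Write p for the Qk-114 fraction. I(M+2)/I(M) = [C(2,1)·p^1·(1−p)] / p^2 = 2·(1−p)/p = 66.9/100.0 = 0.6690
(1−p)/p = 0.6690/2 = 0.3345  ⇒  p = 1/(1 + 0.3345) = 0.7493
Qk-114: 74.9%, Qk-116: 25.1%.

25.1%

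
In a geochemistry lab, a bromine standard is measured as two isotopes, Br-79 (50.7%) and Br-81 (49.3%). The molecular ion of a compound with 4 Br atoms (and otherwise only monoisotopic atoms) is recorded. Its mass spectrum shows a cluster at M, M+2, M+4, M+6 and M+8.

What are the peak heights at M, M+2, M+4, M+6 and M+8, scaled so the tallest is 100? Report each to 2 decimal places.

Each Br atom is independently Br-79 (p = 0.507) or Br-81 (q = 0.493); the cluster is the binomial expansion (p + q)^4.
P(M) = 0.507^4 = 0.066074
P(M+2) = 4 × 0.507^3 × 0.493^1 = 0.256999
P(M+4) = 6 × 0.507^2 × 0.493^2 = 0.374853
P(M+6) = 4 × 0.507^1 × 0.493^3 = 0.243001
P(M+8) = 0.493^4 = 0.059073
The M+4 peak is largest (0.374853); scaling to 100 gives 17.63 : 68.56 : 100.00 : 64.83 : 15.76.

17.63 : 68.56 : 100.00 : 64.83 : 15.76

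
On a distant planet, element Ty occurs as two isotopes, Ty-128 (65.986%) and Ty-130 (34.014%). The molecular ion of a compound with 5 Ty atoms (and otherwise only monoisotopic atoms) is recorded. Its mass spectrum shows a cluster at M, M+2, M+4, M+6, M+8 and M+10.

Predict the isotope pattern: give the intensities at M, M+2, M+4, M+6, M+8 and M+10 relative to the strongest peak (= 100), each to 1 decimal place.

37.6 : 97.0 : 100.0 : 51.5 : 13.3 : 1.4

Each Ty atom is independently Ty-128 (p = 0.65986) or Ty-130 (q = 0.34014); the cluster is the binomial expansion (p + q)^5.
P(M) = 0.65986^5 = 0.125100
P(M+2) = 5 × 0.65986^4 × 0.34014^1 = 0.322430
P(M+4) = 10 × 0.65986^3 × 0.34014^2 = 0.332408
P(M+6) = 10 × 0.65986^2 × 0.34014^3 = 0.171347
P(M+8) = 5 × 0.65986^1 × 0.34014^4 = 0.044162
P(M+10) = 0.34014^5 = 0.004553
The M+4 peak is largest (0.332408); scaling to 100 gives 37.6 : 97.0 : 100.0 : 51.5 : 13.3 : 1.4.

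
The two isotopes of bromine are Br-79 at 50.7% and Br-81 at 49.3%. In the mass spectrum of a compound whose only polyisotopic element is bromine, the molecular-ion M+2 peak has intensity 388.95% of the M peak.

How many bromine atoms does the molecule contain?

With n Br atoms, P(M+2)/P(M) = C(n,1)·p^(n−1)q / p^n = n·q/p = n · 0.493/0.507.
n = 3.8895 × 0.507/0.493 = 4.00 ≈ 4

4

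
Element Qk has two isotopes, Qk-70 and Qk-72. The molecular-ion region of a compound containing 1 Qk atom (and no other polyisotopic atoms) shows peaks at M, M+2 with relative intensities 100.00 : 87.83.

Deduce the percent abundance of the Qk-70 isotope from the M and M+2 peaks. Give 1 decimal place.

Write p for the Qk-70 fraction. I(M+2)/I(M) = [C(1,1)·p^0·(1−p)] / p^1 = 1·(1−p)/p = 87.83/100.00 = 0.8783
(1−p)/p = 0.8783/1 = 0.8783  ⇒  p = 1/(1 + 0.8783) = 0.5324
Qk-70: 53.2%, Qk-72: 46.8%.

53.2%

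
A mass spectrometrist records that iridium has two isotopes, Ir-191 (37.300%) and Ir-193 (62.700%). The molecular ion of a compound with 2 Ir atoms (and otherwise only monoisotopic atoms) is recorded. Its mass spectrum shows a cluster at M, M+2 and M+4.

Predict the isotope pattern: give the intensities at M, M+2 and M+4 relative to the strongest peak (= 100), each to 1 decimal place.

Expanding (0.37300 + 0.62700)^2:
P(M) = 0.37300^2 = 0.139129
P(M+2) = 2 × 0.37300^1 × 0.62700^1 = 0.467742
P(M+4) = 0.62700^2 = 0.393129
The M+2 peak is largest (0.467742); scaling to 100 gives 29.7 : 100.0 : 84.0.

29.7 : 100.0 : 84.0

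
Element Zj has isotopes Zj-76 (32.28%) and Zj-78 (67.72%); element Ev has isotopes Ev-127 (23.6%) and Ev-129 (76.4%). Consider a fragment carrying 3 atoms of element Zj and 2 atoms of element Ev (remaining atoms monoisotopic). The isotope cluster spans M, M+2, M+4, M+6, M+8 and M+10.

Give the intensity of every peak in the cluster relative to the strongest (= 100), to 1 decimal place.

0.5 : 6.4 : 32.5 : 81.1 : 100.0 : 48.8

Element Zj pattern (n=3): 0.03363571 : 0.21169239 : 0.44410809 : 0.31056381
Element Ev pattern (n=2): 0.055696 : 0.360608 : 0.583696
Convolve the two distributions (both contribute in 2-u steps):
  M: 0.03363571×0.055696 = 0.001873
  M+2: 0.03363571×0.360608 + 0.21169239×0.055696 = 0.023920
  M+4: 0.03363571×0.583696 + 0.21169239×0.360608 + 0.44410809×0.055696 = 0.120706
  M+6: 0.21169239×0.583696 + 0.44410809×0.360608 + 0.31056381×0.055696 = 0.301010
  M+8: 0.44410809×0.583696 + 0.31056381×0.360608 = 0.371216
  M+10: 0.31056381×0.583696 = 0.181275
Scale to base peak (0.371216) = 100: 0.5 : 6.4 : 32.5 : 81.1 : 100.0 : 48.8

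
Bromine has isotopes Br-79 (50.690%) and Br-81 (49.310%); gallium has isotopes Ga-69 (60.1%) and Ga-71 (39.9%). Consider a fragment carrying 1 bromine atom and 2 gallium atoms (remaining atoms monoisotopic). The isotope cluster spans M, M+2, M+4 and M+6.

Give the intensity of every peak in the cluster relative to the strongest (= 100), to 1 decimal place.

43.5 : 100.0 : 75.3 : 18.6

Bromine pattern (n=1): 0.5069 : 0.4931
Gallium pattern (n=2): 0.361201 : 0.479598 : 0.159201
Convolve the two distributions (both contribute in 2-u steps):
  M: 0.5069×0.361201 = 0.183093
  M+2: 0.5069×0.479598 + 0.4931×0.361201 = 0.421216
  M+4: 0.5069×0.159201 + 0.4931×0.479598 = 0.317189
  M+6: 0.4931×0.159201 = 0.078502
Scale to base peak (0.421216) = 100: 43.5 : 100.0 : 75.3 : 18.6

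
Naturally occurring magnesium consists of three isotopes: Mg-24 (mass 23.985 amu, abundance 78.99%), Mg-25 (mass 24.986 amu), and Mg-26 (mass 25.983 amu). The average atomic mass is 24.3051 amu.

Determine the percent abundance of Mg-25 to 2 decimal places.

10.00%

Let x and y be the fractions of Mg-25 and Mg-26. Then x + y = 1 − 0.7899 = 0.2101 and 24.986x + 25.983y = 24.3051 − 0.7899×23.985 = 5.3593485.
Substituting: 24.986x + 25.983(0.2101 − x) = 5.3593485
(24.986 − 25.983)x = -0.0996798  ⇒  x = 0.09998, y = 0.11012
Mg-25: 10.00%, Mg-26: 11.01%.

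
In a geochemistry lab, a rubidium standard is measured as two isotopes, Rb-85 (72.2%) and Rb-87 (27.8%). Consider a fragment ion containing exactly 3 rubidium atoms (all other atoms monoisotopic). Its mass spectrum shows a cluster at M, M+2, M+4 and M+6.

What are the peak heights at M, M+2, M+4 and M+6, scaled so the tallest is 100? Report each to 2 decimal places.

Expanding (0.722 + 0.278)^3:
P(M) = 0.722^3 = 0.376367
P(M+2) = 3 × 0.722^2 × 0.278^1 = 0.434751
P(M+4) = 3 × 0.722^1 × 0.278^2 = 0.167397
P(M+6) = 0.278^3 = 0.021485
The M+2 peak is largest (0.434751); scaling to 100 gives 86.57 : 100.00 : 38.50 : 4.94.

86.57 : 100.00 : 38.50 : 4.94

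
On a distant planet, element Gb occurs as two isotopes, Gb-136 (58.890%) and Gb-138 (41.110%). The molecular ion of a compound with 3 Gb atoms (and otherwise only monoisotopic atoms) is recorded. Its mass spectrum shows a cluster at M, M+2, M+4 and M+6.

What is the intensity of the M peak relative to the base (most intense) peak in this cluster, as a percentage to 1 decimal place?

Binomial terms of (0.58890 + 0.41110)^3: M 0.2042, M+2 0.4277, M+4 0.2986, M+6 0.0695 → M+2 is the base peak.
P(M+2) = C(3,1) × 0.58890^2 × 0.41110^1 = 3 × 0.34680321 × 0.4111 = 0.427712 (base)
P(M) = C(3,0) × 0.58890^3 × 0.41110^0 = 1 × 0.20423241 × 1.0000 = 0.204232
Relative intensity = 0.204232 / 0.427712 × 100 = 47.7

47.7%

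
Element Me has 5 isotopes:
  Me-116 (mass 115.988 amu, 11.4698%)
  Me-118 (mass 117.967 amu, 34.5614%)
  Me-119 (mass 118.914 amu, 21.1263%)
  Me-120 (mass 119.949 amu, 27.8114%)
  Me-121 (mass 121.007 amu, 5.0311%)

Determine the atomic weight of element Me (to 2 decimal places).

118.64 amu

The abundance-weighted mean is 0.114698 × 115.988 + 0.345614 × 117.967 + 0.211263 × 118.914 + 0.278114 × 119.949 + 0.050311 × 121.007
= 13.3036 + 40.7710 + 25.1221 + 33.3595 + 6.0880 = 118.6442 amu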